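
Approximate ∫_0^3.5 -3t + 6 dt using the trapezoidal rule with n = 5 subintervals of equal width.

2.625

Δt = (3.5 − 0)/5 = 0.7.
f(0) = 6, f(0.7) = 3.9, f(1.4) = 1.8, f(2.1) = -0.3, f(2.8) = -2.4, f(3.5) = -4.5.
T_5 = (Δt/2)·[f(t_0) + 2f(t_1) + ... + 2f(t_{4}) + f(t_5)].
Sum = 2.625.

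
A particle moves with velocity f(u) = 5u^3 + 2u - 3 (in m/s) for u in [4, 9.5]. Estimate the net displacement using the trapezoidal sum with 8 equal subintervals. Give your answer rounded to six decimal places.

Δu = (9.5 − 4)/8 = 0.6875.
f(4) = 325, f(4.6875) = 2135487/4096, f(5.375) = 401503/512, f(6.0625) = 4600741/4096, f(6.75) = 1548.234375, f(7.4375) = 8474435/4096, f(8.125) = 1379909/512, f(8.8125) = 14076009/4096, f(9.5) = 4302.875.
T_8 = (Δu/2)·[f(u_0) + 2f(u_1) + ... + 2f(u_{7}) + f(u_8)].
Sum ≈ 9962.946533.

9962.946533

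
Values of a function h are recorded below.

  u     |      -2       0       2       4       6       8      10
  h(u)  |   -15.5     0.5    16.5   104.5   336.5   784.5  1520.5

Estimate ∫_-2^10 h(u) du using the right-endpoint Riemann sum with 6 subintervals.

Δu = 2.
Sum = 2·[0.5 + 16.5 + 104.5 + 336.5 + 784.5 + 1520.5] = 5526.

5526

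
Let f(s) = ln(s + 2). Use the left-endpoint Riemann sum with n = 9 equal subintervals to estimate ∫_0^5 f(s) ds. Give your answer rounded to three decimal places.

Δs = (5 − 0)/9 = 5/9.
Left endpoints: 0, 5/9, 10/9, 5/3, 20/9, 25/9, 10/3, 35/9, 40/9.
f(0) ≈ 0.693, f(5/9) ≈ 0.938, f(10/9) ≈ 1.135, f(5/3) ≈ 1.299, f(20/9) ≈ 1.440, f(25/9) ≈ 1.564, f(10/3) ≈ 1.674, f(35/9) ≈ 1.773, f(40/9) ≈ 1.863.
Sum = Δs · [f(0) + f(5/9) + f(10/9) + ...].
Sum ≈ 6.878.

6.878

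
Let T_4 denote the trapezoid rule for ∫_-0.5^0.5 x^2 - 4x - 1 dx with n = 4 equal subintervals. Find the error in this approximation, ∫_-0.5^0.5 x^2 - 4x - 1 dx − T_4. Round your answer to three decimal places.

-0.010

Exact integral: ∫_-0.5^0.5 f(x) dx ≈ -0.91667.
T_4 = -0.90625.
Error ≈ -0.91667 − (-0.90625) ≈ -0.010.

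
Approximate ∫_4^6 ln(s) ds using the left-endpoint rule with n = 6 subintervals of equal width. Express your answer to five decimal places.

Δs = (6 − 4)/6 = 1/3.
Left endpoints: 4, 13/3, 14/3, 5, 16/3, 17/3.
f(4) ≈ 1.38629, f(13/3) ≈ 1.46634, f(14/3) ≈ 1.54045, f(5) ≈ 1.60944, f(16/3) ≈ 1.67398, f(17/3) ≈ 1.73460.
Sum = Δs · [f(4) + f(13/3) + f(14/3) + ...].
Sum ≈ 3.13703.

3.13703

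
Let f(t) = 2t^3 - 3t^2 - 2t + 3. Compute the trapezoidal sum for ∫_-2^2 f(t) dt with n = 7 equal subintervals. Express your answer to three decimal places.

Δt = (2 − (-2))/7 = 4/7.
f(-2) = -21, f(-10/7) = -2091/343, f(-6/7) = 429/343, f(-2/7) = 1125/343, f(2/7) = 765/343, f(6/7) = 117/343, f(10/7) = -51/343, f(2) = 3.
T_7 = (Δt/2)·[f(t_0) + 2f(t_1) + ... + 2f(t_{6}) + f(t_7)].
Sum ≈ -4.653.

-4.653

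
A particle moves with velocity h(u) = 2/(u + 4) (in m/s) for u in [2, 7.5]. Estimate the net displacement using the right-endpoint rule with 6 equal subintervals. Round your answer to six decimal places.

Δu = (7.5 − 2)/6 = 11/12.
Right endpoints: 35/12, 23/6, 4.75, 17/3, 79/12, 7.5.
h(35/12) = 24/83, h(23/6) = 12/47, h(4.75) = 8/35, h(17/3) = 6/29, h(79/12) = 24/127, h(7.5) = 4/23.
Sum = Δu · [h(35/12) + h(23/6) + h(4.75) + ...].
Sum ≈ 1.230930.

1.230930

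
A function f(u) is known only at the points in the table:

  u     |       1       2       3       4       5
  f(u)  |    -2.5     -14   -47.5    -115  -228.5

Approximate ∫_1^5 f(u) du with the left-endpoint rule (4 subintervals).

Δu = 1.
Sum = 1·[(-2.5) + (-14) + (-47.5) + (-115)] = -179.

-179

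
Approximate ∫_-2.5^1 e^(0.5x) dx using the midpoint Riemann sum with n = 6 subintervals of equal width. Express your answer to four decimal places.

Δx = (1 − (-2.5))/6 = 7/12.
Midpoints: -53/24, -1.625, -25/24, -11/24, 0.125, 17/24.
f(-53/24) ≈ 0.3315, f(-1.625) ≈ 0.4437, f(-25/24) ≈ 0.5940, f(-11/24) ≈ 0.7952, f(0.125) ≈ 1.0645, f(17/24) ≈ 1.4250.
Sum = Δx · [f(-53/24) + f(-1.625) + f(-25/24) + ...].
Sum ≈ 2.7148.

2.7148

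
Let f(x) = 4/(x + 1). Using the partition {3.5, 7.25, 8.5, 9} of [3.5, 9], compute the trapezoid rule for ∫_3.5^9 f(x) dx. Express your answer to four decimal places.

Subinterval widths: 3.75, 1.25, 0.5.
f(3.5) = 8/9, f(7.25) = 16/33, f(8.5) = 8/19, f(9) = 0.4.
On each subinterval the trapezoid contributes (Δx_i/2)·[f(x_{i-1}) + f(x_i)].
Sum ≈ 3.3472.

3.3472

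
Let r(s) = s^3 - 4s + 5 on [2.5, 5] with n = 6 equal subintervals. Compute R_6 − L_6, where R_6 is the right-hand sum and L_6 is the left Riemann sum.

41.40625

R_6 ≈ 143.001302.
L_6 ≈ 101.595052.
R_6 − L_6 = 41.40625.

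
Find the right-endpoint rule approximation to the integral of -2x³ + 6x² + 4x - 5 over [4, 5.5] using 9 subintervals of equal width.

-113.375

Δx = (5.5 − 4)/9 = 1/6.
Right endpoints: 25/6, 13/3, 4.5, 14/3, 29/6, 5, 31/6, 16/3, 5.5.
f(25/6) = -3115/108, f(13/3) = -1019/27, f(4.5) = -47.75, f(14/3) = -1591/27, f(29/6) = -7703/108, f(5) = -85, f(31/6) = -10801/108, f(16/3) = -3143/27, f(5.5) = -134.25.
Sum = Δx · [f(25/6) + f(13/3) + f(4.5) + ...].
Sum = -113.375.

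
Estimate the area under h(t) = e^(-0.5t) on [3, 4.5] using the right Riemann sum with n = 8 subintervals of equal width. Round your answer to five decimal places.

0.22460

Δt = (4.5 − 3)/8 = 0.1875.
Right endpoints: 3.1875, 3.375, 3.5625, 3.75, 3.9375, 4.125, 4.3125, 4.5.
h(3.1875) ≈ 0.20316, h(3.375) ≈ 0.18498, h(3.5625) ≈ 0.16843, h(3.75) ≈ 0.15335, h(3.9375) ≈ 0.13963, h(4.125) ≈ 0.12714, h(4.3125) ≈ 0.11576, h(4.5) ≈ 0.10540.
Sum = Δt · [h(3.1875) + h(3.375) + h(3.5625) + ...].
Sum ≈ 0.22460.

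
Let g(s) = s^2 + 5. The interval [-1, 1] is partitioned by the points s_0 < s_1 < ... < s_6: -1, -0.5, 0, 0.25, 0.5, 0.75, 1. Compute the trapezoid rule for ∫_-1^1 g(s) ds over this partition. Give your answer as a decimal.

Subinterval widths: 0.5, 0.5, 0.25, 0.25, 0.25, 0.25.
g(-1) = 6, g(-0.5) = 5.25, g(0) = 5, g(0.25) = 5.0625, g(0.5) = 5.25, g(0.75) = 5.5625, g(1) = 6.
On each subinterval the trapezoid contributes (Δs_i/2)·[g(s_{i-1}) + g(s_i)].
Sum = 10.71875.

10.71875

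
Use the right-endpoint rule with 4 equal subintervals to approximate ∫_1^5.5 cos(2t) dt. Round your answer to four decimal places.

Δt = (5.5 − 1)/4 = 1.125.
Right endpoints: 2.125, 3.25, 4.375, 5.5.
f(2.125) ≈ -0.4461, f(3.25) ≈ 0.9766, f(4.375) ≈ -0.7808, f(5.5) ≈ 0.0044.
Sum = Δt · [f(2.125) + f(3.25) + f(4.375) + f(5.5)].
Sum ≈ -0.2767.

-0.2767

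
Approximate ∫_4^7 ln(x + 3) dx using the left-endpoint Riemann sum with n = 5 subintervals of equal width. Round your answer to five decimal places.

Δx = (7 − 4)/5 = 0.6.
Left endpoints: 4, 4.6, 5.2, 5.8, 6.4.
f(4) ≈ 1.94591, f(4.6) ≈ 2.02815, f(5.2) ≈ 2.10413, f(5.8) ≈ 2.17475, f(6.4) ≈ 2.24071.
Sum = Δx · [f(4) + f(4.6) + f(5.2) + f(5.8) + f(6.4)].
Sum ≈ 6.29619.

6.29619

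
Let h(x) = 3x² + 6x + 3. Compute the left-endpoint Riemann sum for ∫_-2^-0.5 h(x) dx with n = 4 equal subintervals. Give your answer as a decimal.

1.65234375

Δx = (-0.5 − (-2))/4 = 0.375.
Left endpoints: -2, -1.625, -1.25, -0.875.
h(-2) = 3, h(-1.625) = 1.171875, h(-1.25) = 0.1875, h(-0.875) = 0.046875.
Sum = Δx · [h(-2) + h(-1.625) + h(-1.25) + h(-0.875)].
Sum = 1.65234375.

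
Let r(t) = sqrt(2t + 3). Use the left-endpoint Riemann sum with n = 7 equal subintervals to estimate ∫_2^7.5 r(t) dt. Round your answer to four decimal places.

Δt = (7.5 − 2)/7 = 11/14.
Left endpoints: 2, 39/14, 25/7, 61/14, 36/7, 83/14, 47/7.
r(2) ≈ 2.6458, r(39/14) ≈ 2.9277, r(25/7) ≈ 3.1848, r(61/14) ≈ 3.4226, r(36/7) ≈ 3.6450, r(83/14) ≈ 3.8545, r(47/7) ≈ 4.0532.
Sum = Δt · [r(2) + r(39/14) + r(25/7) + ...].
Sum ≈ 18.6478.

18.6478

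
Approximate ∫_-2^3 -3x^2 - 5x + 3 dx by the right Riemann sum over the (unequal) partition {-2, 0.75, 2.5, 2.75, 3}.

-74.25

Subinterval widths: 2.75, 1.75, 0.25, 0.25.
Right endpoints: 0.75, 2.5, 2.75, 3.
f(0.75) = -2.4375, f(2.5) = -28.25, f(2.75) = -33.4375, f(3) = -39.
Sum = Σ Δx_i · f(x_i).
Sum = -74.25.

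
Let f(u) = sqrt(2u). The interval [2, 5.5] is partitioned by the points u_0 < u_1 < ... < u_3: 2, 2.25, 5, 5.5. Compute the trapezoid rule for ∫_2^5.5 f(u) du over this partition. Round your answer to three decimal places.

9.400

Subinterval widths: 0.25, 2.75, 0.5.
f(2) ≈ 2.000, f(2.25) ≈ 2.121, f(5) ≈ 3.162, f(5.5) ≈ 3.317.
On each subinterval the trapezoid contributes (Δu_i/2)·[f(u_{i-1}) + f(u_i)].
Sum ≈ 9.400.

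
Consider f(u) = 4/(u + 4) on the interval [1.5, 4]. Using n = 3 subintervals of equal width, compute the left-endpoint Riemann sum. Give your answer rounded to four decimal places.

Δu = (4 − 1.5)/3 = 5/6.
Left endpoints: 1.5, 7/3, 19/6.
f(1.5) = 8/11, f(7/3) = 12/19, f(19/6) = 24/43.
Sum = Δu · [f(1.5) + f(7/3) + f(19/6)].
Sum ≈ 1.5975.

1.5975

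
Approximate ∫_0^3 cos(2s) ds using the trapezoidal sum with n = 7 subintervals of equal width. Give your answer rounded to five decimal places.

Δs = (3 − 0)/7 = 3/7.
f(0) ≈ 1.00000, f(3/7) ≈ 0.65460, f(6/7) ≈ -0.14300, f(9/7) ≈ -0.84181, f(12/7) ≈ -0.95910, f(15/7) ≈ -0.41385, f(18/7) ≈ 0.41730, f(3) ≈ 0.96017.
T_7 = (Δs/2)·[f(s_0) + 2f(s_1) + ... + 2f(s_{6}) + f(s_7)].
Sum ≈ -0.13105.

-0.13105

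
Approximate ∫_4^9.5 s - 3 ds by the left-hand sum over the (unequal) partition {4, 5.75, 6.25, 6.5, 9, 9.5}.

Subinterval widths: 1.75, 0.5, 0.25, 2.5, 0.5.
Left endpoints: 4, 5.75, 6.25, 6.5, 9.
f(4) = 1, f(5.75) = 2.75, f(6.25) = 3.25, f(6.5) = 3.5, f(9) = 6.
Sum = Σ Δs_i · f(s_i).
Sum = 15.6875.

15.6875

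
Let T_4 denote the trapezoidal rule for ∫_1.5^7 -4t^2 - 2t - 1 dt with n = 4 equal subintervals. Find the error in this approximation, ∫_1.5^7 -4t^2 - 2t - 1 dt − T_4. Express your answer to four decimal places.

6.9323

Exact integral: ∫_1.5^7 f(t) dt ≈ -505.083333.
T_4 = -512.015625.
Error ≈ -505.083333 − (-512.015625) ≈ 6.9323.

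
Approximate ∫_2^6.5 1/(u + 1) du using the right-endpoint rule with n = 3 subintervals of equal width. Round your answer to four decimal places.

Δu = (6.5 − 2)/3 = 1.5.
Right endpoints: 3.5, 5, 6.5.
f(3.5) = 2/9, f(5) = 1/6, f(6.5) = 2/15.
Sum = Δu · [f(3.5) + f(5) + f(6.5)].
Sum ≈ 0.7833.

0.7833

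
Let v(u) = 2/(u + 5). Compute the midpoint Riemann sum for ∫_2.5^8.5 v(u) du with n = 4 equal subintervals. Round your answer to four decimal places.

1.1733

Δu = (8.5 − 2.5)/4 = 1.5.
Midpoints: 3.25, 4.75, 6.25, 7.75.
v(3.25) = 8/33, v(4.75) = 8/39, v(6.25) = 8/45, v(7.75) = 8/51.
Sum = Δu · [v(3.25) + v(4.75) + v(6.25) + v(7.75)].
Sum ≈ 1.1733.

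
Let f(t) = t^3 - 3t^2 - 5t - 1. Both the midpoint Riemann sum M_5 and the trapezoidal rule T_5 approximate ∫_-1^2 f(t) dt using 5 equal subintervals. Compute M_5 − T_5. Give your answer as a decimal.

0.405

M_5 = -15.615.
T_5 = -16.02.
M_5 − T_5 = 0.405.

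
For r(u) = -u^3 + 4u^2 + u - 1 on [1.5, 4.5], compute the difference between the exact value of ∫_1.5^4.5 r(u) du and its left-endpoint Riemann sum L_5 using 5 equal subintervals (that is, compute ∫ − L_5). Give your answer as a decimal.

Exact integral: ∫_1.5^4.5 r(u) du = 21.75.
L_5 = 24.675.
Error = 21.75 − 24.675 = -2.925.

-2.925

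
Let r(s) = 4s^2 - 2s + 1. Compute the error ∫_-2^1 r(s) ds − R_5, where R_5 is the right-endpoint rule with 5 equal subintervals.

Exact integral: ∫_-2^1 r(s) ds = 18.
R_5 = 13.32.
Error = 18 − 13.32 = 4.68.

4.68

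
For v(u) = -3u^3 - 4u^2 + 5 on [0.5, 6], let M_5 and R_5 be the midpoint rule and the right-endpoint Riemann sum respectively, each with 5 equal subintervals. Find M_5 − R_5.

490.1634375

M_5 = -1213.8465625.
R_5 = -1704.01.
M_5 − R_5 = 490.1634375.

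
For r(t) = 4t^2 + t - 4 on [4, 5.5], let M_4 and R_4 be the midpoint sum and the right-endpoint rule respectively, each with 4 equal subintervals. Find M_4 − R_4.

M_4 = 137.5546875.
R_4 = 148.734375.
M_4 − R_4 = -11.1796875.

-11.1796875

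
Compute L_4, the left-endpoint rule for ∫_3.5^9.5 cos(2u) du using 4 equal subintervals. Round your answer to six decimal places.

-0.203073

Δu = (9.5 − 3.5)/4 = 1.5.
Left endpoints: 3.5, 5, 6.5, 8.
f(3.5) ≈ 0.753902, f(5) ≈ -0.839072, f(6.5) ≈ 0.907447, f(8) ≈ -0.957659.
Sum = Δu · [f(3.5) + f(5) + f(6.5) + f(8)].
Sum ≈ -0.203073.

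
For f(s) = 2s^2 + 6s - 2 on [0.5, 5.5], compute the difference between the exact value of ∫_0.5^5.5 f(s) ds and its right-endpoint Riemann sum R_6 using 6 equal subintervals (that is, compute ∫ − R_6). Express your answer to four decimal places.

Exact integral: ∫_0.5^5.5 f(s) ds ≈ 190.833333.
R_6 ≈ 229.490741.
Error ≈ 190.833333 − 229.490741 ≈ -38.6574.

-38.6574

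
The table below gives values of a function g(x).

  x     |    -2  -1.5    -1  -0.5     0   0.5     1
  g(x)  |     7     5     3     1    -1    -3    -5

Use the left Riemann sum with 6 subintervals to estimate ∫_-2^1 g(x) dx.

6

Δx = 0.5.
Sum = 0.5·[7 + 5 + 3 + 1 + (-1) + (-3)] = 6.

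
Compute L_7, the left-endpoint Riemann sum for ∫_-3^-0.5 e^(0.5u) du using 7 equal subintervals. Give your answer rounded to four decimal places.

Δu = (-0.5 − (-3))/7 = 5/14.
Left endpoints: -3, -37/14, -16/7, -27/14, -11/7, -17/14, -6/7.
f(-3) ≈ 0.2231, f(-37/14) ≈ 0.2668, f(-16/7) ≈ 0.3189, f(-27/14) ≈ 0.3813, f(-11/7) ≈ 0.4558, f(-17/14) ≈ 0.5449, f(-6/7) ≈ 0.6514.
Sum = Δu · [f(-3) + f(-37/14) + f(-16/7) + ...].
Sum ≈ 1.0151.

1.0151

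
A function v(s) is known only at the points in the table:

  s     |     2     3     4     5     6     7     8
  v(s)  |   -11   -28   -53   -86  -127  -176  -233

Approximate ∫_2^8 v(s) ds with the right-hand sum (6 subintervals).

-703

Δs = 1.
Sum = 1·[(-28) + (-53) + (-86) + (-127) + (-176) + (-233)] = -703.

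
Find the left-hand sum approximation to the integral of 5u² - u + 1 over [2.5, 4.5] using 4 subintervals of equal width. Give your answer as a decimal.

Δu = (4.5 − 2.5)/4 = 0.5.
Left endpoints: 2.5, 3, 3.5, 4.
f(2.5) = 29.75, f(3) = 43, f(3.5) = 58.75, f(4) = 77.
Sum = Δu · [f(2.5) + f(3) + f(3.5) + f(4)].
Sum = 104.25.

104.25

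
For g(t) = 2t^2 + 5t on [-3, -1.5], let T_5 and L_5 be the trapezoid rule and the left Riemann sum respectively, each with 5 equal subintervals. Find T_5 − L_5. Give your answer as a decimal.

-0.9

T_5 = -1.08.
L_5 = -0.18.
T_5 − L_5 = -0.9.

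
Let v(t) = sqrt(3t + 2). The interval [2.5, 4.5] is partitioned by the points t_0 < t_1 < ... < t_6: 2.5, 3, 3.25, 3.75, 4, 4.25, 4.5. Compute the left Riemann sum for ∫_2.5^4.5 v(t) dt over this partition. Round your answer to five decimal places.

Subinterval widths: 0.5, 0.25, 0.5, 0.25, 0.25, 0.25.
Left endpoints: 2.5, 3, 3.25, 3.75, 4, 4.25.
v(2.5) ≈ 3.08221, v(3) ≈ 3.31662, v(3.25) ≈ 3.42783, v(3.75) ≈ 3.64005, v(4) ≈ 3.74166, v(4.25) ≈ 3.84057.
Sum = Σ Δt_i · v(t_i).
Sum ≈ 6.88974.

6.88974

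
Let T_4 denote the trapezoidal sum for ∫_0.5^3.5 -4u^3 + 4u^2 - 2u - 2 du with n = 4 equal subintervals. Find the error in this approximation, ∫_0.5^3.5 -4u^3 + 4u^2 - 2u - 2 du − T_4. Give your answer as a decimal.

Exact integral: ∫_0.5^3.5 f(u) du = -111.
T_4 = -116.625.
Error = -111 − (-116.625) = 5.625.

5.625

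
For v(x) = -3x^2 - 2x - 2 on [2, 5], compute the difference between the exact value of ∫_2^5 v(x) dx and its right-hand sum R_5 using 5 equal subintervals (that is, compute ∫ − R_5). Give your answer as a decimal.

21.24

Exact integral: ∫_2^5 v(x) dx = -144.
R_5 = -165.24.
Error = -144 − (-165.24) = 21.24.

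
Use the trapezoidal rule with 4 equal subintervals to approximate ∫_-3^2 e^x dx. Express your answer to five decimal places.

Δx = (2 − (-3))/4 = 1.25.
f(-3) ≈ 0.04979, f(-1.75) ≈ 0.17377, f(-0.5) ≈ 0.60653, f(0.75) ≈ 2.11700, f(2) ≈ 7.38906.
T_4 = (Δx/2)·[f(x_0) + 2f(x_1) + 2f(x_2) + 2f(x_3) + f(x_4)].
Sum ≈ 8.27091.

8.27091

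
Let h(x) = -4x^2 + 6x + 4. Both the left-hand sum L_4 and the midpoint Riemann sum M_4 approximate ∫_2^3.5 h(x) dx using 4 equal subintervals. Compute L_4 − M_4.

L_4 = -11.390625.
M_4 = -15.6796875.
L_4 − M_4 = 4.2890625.

4.2890625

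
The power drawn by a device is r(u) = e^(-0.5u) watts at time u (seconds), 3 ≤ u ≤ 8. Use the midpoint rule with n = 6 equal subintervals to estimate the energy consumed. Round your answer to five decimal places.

Δu = (8 − 3)/6 = 5/6.
Midpoints: 41/12, 4.25, 61/12, 71/12, 6.75, 91/12.
r(41/12) ≈ 0.18117, r(4.25) ≈ 0.11943, r(61/12) ≈ 0.07874, r(71/12) ≈ 0.05191, r(6.75) ≈ 0.03422, r(91/12) ≈ 0.02256.
Sum = Δu · [r(41/12) + r(4.25) + r(61/12) + ...].
Sum ≈ 0.40668.

0.40668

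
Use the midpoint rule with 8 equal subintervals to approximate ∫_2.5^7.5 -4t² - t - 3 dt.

-581.015625

Δt = (7.5 − 2.5)/8 = 0.625.
Midpoints: 2.8125, 3.4375, 4.0625, 4.6875, 5.3125, 5.9375, 6.5625, 7.1875.
f(2.8125) = -37.453125, f(3.4375) = -53.703125, f(4.0625) = -73.078125, f(4.6875) = -95.578125, f(5.3125) = -121.203125, f(5.9375) = -149.953125, f(6.5625) = -181.828125, f(7.1875) = -216.828125.
Sum = Δt · [f(2.8125) + f(3.4375) + f(4.0625) + ...].
Sum = -581.015625.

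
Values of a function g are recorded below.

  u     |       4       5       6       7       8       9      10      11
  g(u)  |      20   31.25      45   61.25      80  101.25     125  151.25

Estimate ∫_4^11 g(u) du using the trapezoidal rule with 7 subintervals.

529.375

Δu = 1.
T_7 = (1/2)·[20 + 2·31.25 + 2·45 + 2·61.25 + 2·80 + 2·101.25 + 2·125 + 151.25] = 529.375.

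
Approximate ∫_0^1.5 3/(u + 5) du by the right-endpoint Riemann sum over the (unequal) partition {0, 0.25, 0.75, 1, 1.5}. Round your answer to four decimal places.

0.7595

Subinterval widths: 0.25, 0.5, 0.25, 0.5.
Right endpoints: 0.25, 0.75, 1, 1.5.
f(0.25) = 4/7, f(0.75) = 12/23, f(1) = 0.5, f(1.5) = 6/13.
Sum = Σ Δu_i · f(u_i).
Sum ≈ 0.7595.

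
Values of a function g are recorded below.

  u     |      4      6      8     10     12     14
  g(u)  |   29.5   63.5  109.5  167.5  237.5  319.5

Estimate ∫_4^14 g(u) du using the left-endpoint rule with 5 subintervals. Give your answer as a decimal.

Δu = 2.
Sum = 2·[29.5 + 63.5 + 109.5 + 167.5 + 237.5] = 1215.

1215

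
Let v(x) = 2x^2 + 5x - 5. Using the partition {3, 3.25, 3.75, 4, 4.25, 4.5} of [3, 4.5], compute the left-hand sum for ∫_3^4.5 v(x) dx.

Subinterval widths: 0.25, 0.5, 0.25, 0.25, 0.25.
Left endpoints: 3, 3.25, 3.75, 4, 4.25.
v(3) = 28, v(3.25) = 32.375, v(3.75) = 41.875, v(4) = 47, v(4.25) = 52.375.
Sum = Σ Δx_i · v(x_i).
Sum = 58.5.

58.5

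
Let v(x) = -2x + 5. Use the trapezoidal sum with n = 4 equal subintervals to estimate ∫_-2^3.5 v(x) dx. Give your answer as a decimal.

19.25

Δx = (3.5 − (-2))/4 = 1.375.
v(-2) = 9, v(-0.625) = 6.25, v(0.75) = 3.5, v(2.125) = 0.75, v(3.5) = -2.
T_4 = (Δx/2)·[v(x_0) + 2v(x_1) + 2v(x_2) + 2v(x_3) + v(x_4)].
Sum = 19.25.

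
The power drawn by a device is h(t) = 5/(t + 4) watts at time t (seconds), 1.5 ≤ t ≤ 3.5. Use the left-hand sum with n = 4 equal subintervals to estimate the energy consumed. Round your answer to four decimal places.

Δt = (3.5 − 1.5)/4 = 0.5.
Left endpoints: 1.5, 2, 2.5, 3.
h(1.5) = 10/11, h(2) = 5/6, h(2.5) = 10/13, h(3) = 5/7.
Sum = Δt · [h(1.5) + h(2) + h(2.5) + h(3)].
Sum ≈ 1.6130.

1.6130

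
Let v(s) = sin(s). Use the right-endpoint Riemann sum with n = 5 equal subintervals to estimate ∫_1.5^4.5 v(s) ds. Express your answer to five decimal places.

-0.31947

Δs = (4.5 − 1.5)/5 = 0.6.
Right endpoints: 2.1, 2.7, 3.3, 3.9, 4.5.
v(2.1) ≈ 0.86321, v(2.7) ≈ 0.42738, v(3.3) ≈ -0.15775, v(3.9) ≈ -0.68777, v(4.5) ≈ -0.97753.
Sum = Δs · [v(2.1) + v(2.7) + v(3.3) + v(3.9) + v(4.5)].
Sum ≈ -0.31947.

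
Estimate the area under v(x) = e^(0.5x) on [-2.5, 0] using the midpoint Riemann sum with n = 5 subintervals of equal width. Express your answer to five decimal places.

Δx = (0 − (-2.5))/5 = 0.5.
Midpoints: -2.25, -1.75, -1.25, -0.75, -0.25.
v(-2.25) ≈ 0.32465, v(-1.75) ≈ 0.41686, v(-1.25) ≈ 0.53526, v(-0.75) ≈ 0.68729, v(-0.25) ≈ 0.88250.
Sum = Δx · [v(-2.25) + v(-1.75) + v(-1.25) + v(-0.75) + v(-0.25)].
Sum ≈ 1.42328.

1.42328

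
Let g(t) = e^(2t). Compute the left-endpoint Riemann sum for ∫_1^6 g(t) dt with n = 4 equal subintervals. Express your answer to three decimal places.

Δt = (6 − 1)/4 = 1.25.
Left endpoints: 1, 2.25, 3.5, 4.75.
g(1) ≈ 7.389, g(2.25) ≈ 90.017, g(3.5) ≈ 1096.633, g(4.75) ≈ 13359.727.
Sum = Δt · [g(1) + g(2.25) + g(3.5) + g(4.75)].
Sum ≈ 18192.208.

18192.208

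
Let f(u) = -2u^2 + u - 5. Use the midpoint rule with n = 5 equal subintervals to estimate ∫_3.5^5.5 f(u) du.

-83.28

Δu = (5.5 − 3.5)/5 = 0.4.
Midpoints: 3.7, 4.1, 4.5, 4.9, 5.3.
f(3.7) = -28.68, f(4.1) = -34.52, f(4.5) = -41, f(4.9) = -48.12, f(5.3) = -55.88.
Sum = Δu · [f(3.7) + f(4.1) + f(4.5) + f(4.9) + f(5.3)].
Sum = -83.28.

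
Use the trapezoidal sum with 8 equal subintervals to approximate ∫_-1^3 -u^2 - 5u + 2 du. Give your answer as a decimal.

Δu = (3 − (-1))/8 = 0.5.
f(-1) = 6, f(-0.5) = 4.25, f(0) = 2, f(0.5) = -0.75, f(1) = -4, f(1.5) = -7.75, f(2) = -12, f(2.5) = -16.75, f(3) = -22.
T_8 = (Δu/2)·[f(u_0) + 2f(u_1) + ... + 2f(u_{7}) + f(u_8)].
Sum = -21.5.

-21.5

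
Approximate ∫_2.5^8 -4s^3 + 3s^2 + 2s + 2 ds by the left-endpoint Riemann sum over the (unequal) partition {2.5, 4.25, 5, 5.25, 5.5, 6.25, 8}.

-2370.09375

Subinterval widths: 1.75, 0.75, 0.25, 0.25, 0.75, 1.75.
Left endpoints: 2.5, 4.25, 5, 5.25, 5.5, 6.25.
f(2.5) = -36.75, f(4.25) = -242.375, f(5) = -413, f(5.25) = -483.625, f(5.5) = -561.75, f(6.25) = -844.875.
Sum = Σ Δs_i · f(s_i).
Sum = -2370.09375.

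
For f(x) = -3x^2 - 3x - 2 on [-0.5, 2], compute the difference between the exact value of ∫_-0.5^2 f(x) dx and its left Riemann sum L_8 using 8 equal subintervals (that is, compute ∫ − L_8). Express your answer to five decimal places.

-2.80762

Exact integral: ∫_-0.5^2 f(x) dx = -18.75.
L_8 ≈ -15.9423828.
Error ≈ -18.75 − (-15.9423828) ≈ -2.80762.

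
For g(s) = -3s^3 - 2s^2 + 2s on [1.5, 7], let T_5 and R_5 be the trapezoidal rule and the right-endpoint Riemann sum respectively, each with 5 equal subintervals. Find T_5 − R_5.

T_5 = -2021.26375.
R_5 = -2627.02.
T_5 − R_5 = 605.75625.

605.75625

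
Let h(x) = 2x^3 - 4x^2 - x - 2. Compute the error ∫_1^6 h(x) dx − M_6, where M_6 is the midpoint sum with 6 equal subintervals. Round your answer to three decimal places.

4.919

Exact integral: ∫_1^6 h(x) dx ≈ 333.33333.
M_6 ≈ 328.41435.
Error ≈ 333.33333 − 328.41435 ≈ 4.919.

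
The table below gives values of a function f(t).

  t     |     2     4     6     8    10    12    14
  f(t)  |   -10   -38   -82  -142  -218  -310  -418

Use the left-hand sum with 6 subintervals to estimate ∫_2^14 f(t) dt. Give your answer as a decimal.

Δt = 2.
Sum = 2·[(-10) + (-38) + (-82) + (-142) + (-218) + (-310)] = -1600.

-1600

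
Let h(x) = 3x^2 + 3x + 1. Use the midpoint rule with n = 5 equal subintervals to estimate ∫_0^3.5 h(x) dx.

Δx = (3.5 − 0)/5 = 0.7.
Midpoints: 0.35, 1.05, 1.75, 2.45, 3.15.
h(0.35) = 2.4175, h(1.05) = 7.4575, h(1.75) = 15.4375, h(2.45) = 26.3575, h(3.15) = 40.2175.
Sum = Δx · [h(0.35) + h(1.05) + h(1.75) + h(2.45) + h(3.15)].
Sum = 64.32125.

64.32125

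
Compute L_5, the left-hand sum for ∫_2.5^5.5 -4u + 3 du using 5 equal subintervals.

Δu = (5.5 − 2.5)/5 = 0.6.
Left endpoints: 2.5, 3.1, 3.7, 4.3, 4.9.
f(2.5) = -7, f(3.1) = -9.4, f(3.7) = -11.8, f(4.3) = -14.2, f(4.9) = -16.6.
Sum = Δu · [f(2.5) + f(3.1) + f(3.7) + f(4.3) + f(4.9)].
Sum = -35.4.

-35.4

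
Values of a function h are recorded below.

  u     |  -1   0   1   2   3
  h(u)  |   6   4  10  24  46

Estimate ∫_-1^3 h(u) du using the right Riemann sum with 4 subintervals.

84

Δu = 1.
Sum = 1·[4 + 10 + 24 + 46] = 84.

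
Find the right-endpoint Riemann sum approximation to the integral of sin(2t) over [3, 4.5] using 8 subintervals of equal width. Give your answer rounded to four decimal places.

Δt = (4.5 − 3)/8 = 0.1875.
Right endpoints: 3.1875, 3.375, 3.5625, 3.75, 3.9375, 4.125, 4.3125, 4.5.
f(3.1875) ≈ 0.0917, f(3.375) ≈ 0.4500, f(3.5625) ≈ 0.7459, f(3.75) ≈ 0.9380, f(3.9375) ≈ 0.9998, f(4.125) ≈ 0.9226, f(4.3125) ≈ 0.7172, f(4.5) ≈ 0.4121.
Sum = Δt · [f(3.1875) + f(3.375) + f(3.5625) + ...].
Sum ≈ 0.9895.

0.9895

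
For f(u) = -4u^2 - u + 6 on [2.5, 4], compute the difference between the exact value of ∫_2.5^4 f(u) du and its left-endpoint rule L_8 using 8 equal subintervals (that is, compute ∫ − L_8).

Exact integral: ∫_2.5^4 f(u) du = -60.375.
L_8 = -56.61328125.
Error = -60.375 − (-56.61328125) = -3.76171875.

-3.76171875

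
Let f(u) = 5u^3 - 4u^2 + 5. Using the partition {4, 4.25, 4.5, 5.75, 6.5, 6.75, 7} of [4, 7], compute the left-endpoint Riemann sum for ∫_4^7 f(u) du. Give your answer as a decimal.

Subinterval widths: 0.25, 0.25, 1.25, 0.75, 0.25, 0.25.
Left endpoints: 4, 4.25, 4.5, 5.75, 6.5, 6.75.
f(4) = 261, f(4.25) = 316.578125, f(4.5) = 379.625, f(5.75) = 823.296875, f(6.5) = 1209.125, f(6.75) = 1360.484375.
Sum = Σ Δu_i · f(u_i).
Sum = 1878.80078125.

1878.80078125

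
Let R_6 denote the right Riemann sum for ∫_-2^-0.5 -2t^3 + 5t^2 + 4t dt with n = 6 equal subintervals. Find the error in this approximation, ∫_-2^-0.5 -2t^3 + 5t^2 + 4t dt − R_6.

Exact integral: ∫_-2^-0.5 f(t) dt = 13.59375.
R_6 = 10.2265625.
Error = 13.59375 − 10.2265625 = 3.3671875.

3.3671875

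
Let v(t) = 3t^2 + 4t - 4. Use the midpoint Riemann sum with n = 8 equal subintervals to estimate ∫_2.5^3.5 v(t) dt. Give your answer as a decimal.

35.24609375

Δt = (3.5 − 2.5)/8 = 0.125.
Midpoints: 2.5625, 2.6875, 2.8125, 2.9375, 3.0625, 3.1875, 3.3125, 3.4375.
v(2.5625) = 25.94921875, v(2.6875) = 28.41796875, v(2.8125) = 30.98046875, v(2.9375) = 33.63671875, v(3.0625) = 36.38671875, v(3.1875) = 39.23046875, v(3.3125) = 42.16796875, v(3.4375) = 45.19921875.
Sum = Δt · [v(2.5625) + v(2.6875) + v(2.8125) + ...].
Sum = 35.24609375.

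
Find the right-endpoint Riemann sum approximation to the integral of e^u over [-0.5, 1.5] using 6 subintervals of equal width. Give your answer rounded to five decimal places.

4.55683

Δu = (1.5 − (-0.5))/6 = 1/3.
Right endpoints: -1/6, 1/6, 0.5, 5/6, 7/6, 1.5.
f(-1/6) ≈ 0.84648, f(1/6) ≈ 1.18136, f(0.5) ≈ 1.64872, f(5/6) ≈ 2.30098, f(7/6) ≈ 3.21127, f(1.5) ≈ 4.48169.
Sum = Δu · [f(-1/6) + f(1/6) + f(0.5) + ...].
Sum ≈ 4.55683.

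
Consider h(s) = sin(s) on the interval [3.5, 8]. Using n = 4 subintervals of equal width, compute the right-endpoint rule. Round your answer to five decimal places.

Δs = (8 − 3.5)/4 = 1.125.
Right endpoints: 4.625, 5.75, 6.875, 8.
h(4.625) ≈ -0.99618, h(5.75) ≈ -0.50828, h(6.875) ≈ 0.55787, h(8) ≈ 0.98936.
Sum = Δs · [h(4.625) + h(5.75) + h(6.875) + h(8)].
Sum ≈ 0.04811.

0.04811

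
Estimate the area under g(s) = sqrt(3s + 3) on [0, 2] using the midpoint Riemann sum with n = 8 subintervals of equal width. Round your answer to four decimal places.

Δs = (2 − 0)/8 = 0.25.
Midpoints: 0.125, 0.375, 0.625, 0.875, 1.125, 1.375, 1.625, 1.875.
g(0.125) ≈ 1.8371, g(0.375) ≈ 2.0310, g(0.625) ≈ 2.2079, g(0.875) ≈ 2.3717, g(1.125) ≈ 2.5249, g(1.375) ≈ 2.6693, g(1.625) ≈ 2.8062, g(1.875) ≈ 2.9368.
Sum = Δs · [g(0.125) + g(0.375) + g(0.625) + ...].
Sum ≈ 4.8462.

4.8462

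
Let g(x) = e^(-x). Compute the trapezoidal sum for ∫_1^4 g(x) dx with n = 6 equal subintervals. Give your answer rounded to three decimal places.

0.357

Δx = (4 − 1)/6 = 0.5.
g(1) ≈ 0.368, g(1.5) ≈ 0.223, g(2) ≈ 0.135, g(2.5) ≈ 0.082, g(3) ≈ 0.050, g(3.5) ≈ 0.030, g(4) ≈ 0.018.
T_6 = (Δx/2)·[g(x_0) + 2g(x_1) + ... + 2g(x_{5}) + g(x_6)].
Sum ≈ 0.357.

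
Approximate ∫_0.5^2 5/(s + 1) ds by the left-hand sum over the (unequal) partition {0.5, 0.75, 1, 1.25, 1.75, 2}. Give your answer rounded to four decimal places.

3.7383

Subinterval widths: 0.25, 0.25, 0.25, 0.5, 0.25.
Left endpoints: 0.5, 0.75, 1, 1.25, 1.75.
f(0.5) = 10/3, f(0.75) = 20/7, f(1) = 2.5, f(1.25) = 20/9, f(1.75) = 20/11.
Sum = Σ Δs_i · f(s_i).
Sum ≈ 3.7383.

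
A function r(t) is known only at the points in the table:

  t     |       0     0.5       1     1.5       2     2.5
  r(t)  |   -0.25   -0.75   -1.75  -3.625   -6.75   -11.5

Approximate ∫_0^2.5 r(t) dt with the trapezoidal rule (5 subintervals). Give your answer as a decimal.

-9.375

Δt = 0.5.
T_5 = (0.5/2)·[(-0.25) + 2·(-0.75) + 2·(-1.75) + 2·(-3.625) + 2·(-6.75) + (-11.5)] = -9.375.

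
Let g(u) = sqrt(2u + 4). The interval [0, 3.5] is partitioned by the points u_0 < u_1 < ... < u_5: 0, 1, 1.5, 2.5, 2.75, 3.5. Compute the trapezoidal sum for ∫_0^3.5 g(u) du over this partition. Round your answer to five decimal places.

9.48127

Subinterval widths: 1, 0.5, 1, 0.25, 0.75.
g(0) ≈ 2.00000, g(1) ≈ 2.44949, g(1.5) ≈ 2.64575, g(2.5) ≈ 3.00000, g(2.75) ≈ 3.08221, g(3.5) ≈ 3.31662.
On each subinterval the trapezoid contributes (Δu_i/2)·[g(u_{i-1}) + g(u_i)].
Sum ≈ 9.48127.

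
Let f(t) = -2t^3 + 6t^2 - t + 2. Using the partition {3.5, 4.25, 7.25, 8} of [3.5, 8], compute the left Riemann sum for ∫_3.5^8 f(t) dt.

-491.5546875

Subinterval widths: 0.75, 3, 0.75.
Left endpoints: 3.5, 4.25, 7.25.
f(3.5) = -13.75, f(4.25) = -47.40625, f(7.25) = -452.03125.
Sum = Σ Δt_i · f(t_i).
Sum = -491.5546875.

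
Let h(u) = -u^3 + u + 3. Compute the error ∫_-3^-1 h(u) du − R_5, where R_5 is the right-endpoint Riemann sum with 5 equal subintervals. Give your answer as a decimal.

4.48

Exact integral: ∫_-3^-1 h(u) du = 22.
R_5 = 17.52.
Error = 22 − 17.52 = 4.48.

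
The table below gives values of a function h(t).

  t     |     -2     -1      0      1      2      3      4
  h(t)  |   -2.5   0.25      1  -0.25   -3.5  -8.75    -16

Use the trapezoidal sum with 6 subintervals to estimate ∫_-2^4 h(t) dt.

-20.5

Δt = 1.
T_6 = (1/2)·[(-2.5) + 2·0.25 + 2·1 + 2·(-0.25) + 2·(-3.5) + 2·(-8.75) + (-16)] = -20.5.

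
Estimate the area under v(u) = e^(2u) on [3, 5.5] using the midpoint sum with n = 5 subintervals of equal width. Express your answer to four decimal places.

28531.5912

Δu = (5.5 − 3)/5 = 0.5.
Midpoints: 3.25, 3.75, 4.25, 4.75, 5.25.
v(3.25) ≈ 665.1416, v(3.75) ≈ 1808.0424, v(4.25) ≈ 4914.7688, v(4.75) ≈ 13359.7268, v(5.25) ≈ 36315.5027.
Sum = Δu · [v(3.25) + v(3.75) + v(4.25) + v(4.75) + v(5.25)].
Sum ≈ 28531.5912.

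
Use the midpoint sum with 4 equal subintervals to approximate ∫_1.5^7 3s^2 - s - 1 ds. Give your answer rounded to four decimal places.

Δs = (7 − 1.5)/4 = 1.375.
Midpoints: 2.1875, 3.5625, 4.9375, 6.3125.
f(2.1875) = 11.16796875, f(3.5625) = 33.51171875, f(4.9375) = 67.19921875, f(6.3125) = 112.23046875.
Sum = Δs · [f(2.1875) + f(3.5625) + f(4.9375) + f(6.3125)].
Sum ≈ 308.1504.

308.1504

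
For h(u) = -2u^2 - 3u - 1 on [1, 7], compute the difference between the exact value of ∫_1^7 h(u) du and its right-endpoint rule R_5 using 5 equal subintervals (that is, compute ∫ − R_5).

71.28

Exact integral: ∫_1^7 h(u) du = -306.
R_5 = -377.28.
Error = -306 − (-377.28) = 71.28.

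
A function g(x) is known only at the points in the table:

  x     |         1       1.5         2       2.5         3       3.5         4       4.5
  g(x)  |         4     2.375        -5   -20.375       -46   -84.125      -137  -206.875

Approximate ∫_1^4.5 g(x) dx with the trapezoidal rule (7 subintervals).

-195.78125

Δx = 0.5.
T_7 = (0.5/2)·[4 + 2·2.375 + 2·(-5) + 2·(-20.375) + 2·(-46) + 2·(-84.125) + 2·(-137) + (-206.875)] = -195.78125.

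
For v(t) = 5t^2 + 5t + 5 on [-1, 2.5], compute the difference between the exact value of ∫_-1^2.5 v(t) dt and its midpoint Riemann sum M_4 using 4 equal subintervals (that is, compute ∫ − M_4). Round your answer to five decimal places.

1.11654

Exact integral: ∫_-1^2.5 v(t) dt ≈ 58.3333333.
M_4 ≈ 57.2167969.
Error ≈ 58.3333333 − 57.2167969 ≈ 1.11654.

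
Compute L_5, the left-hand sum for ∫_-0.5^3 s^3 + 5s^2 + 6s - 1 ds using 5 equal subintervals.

58.5375

Δs = (3 − (-0.5))/5 = 0.7.
Left endpoints: -0.5, 0.2, 0.9, 1.6, 2.3.
f(-0.5) = -2.875, f(0.2) = 0.408, f(0.9) = 9.179, f(1.6) = 25.496, f(2.3) = 51.417.
Sum = Δs · [f(-0.5) + f(0.2) + f(0.9) + f(1.6) + f(2.3)].
Sum = 58.5375.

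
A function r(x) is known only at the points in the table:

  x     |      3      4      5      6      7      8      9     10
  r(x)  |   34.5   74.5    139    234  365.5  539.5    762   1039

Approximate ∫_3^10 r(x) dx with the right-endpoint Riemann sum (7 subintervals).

Δx = 1.
Sum = 1·[74.5 + 139 + 234 + 365.5 + 539.5 + 762 + 1039] = 3153.5.

3153.5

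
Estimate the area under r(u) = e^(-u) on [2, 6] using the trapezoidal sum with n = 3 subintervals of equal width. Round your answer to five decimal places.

0.15198

Δu = (6 − 2)/3 = 4/3.
r(2) ≈ 0.13534, r(10/3) ≈ 0.03567, r(14/3) ≈ 0.00940, r(6) ≈ 0.00248.
T_3 = (Δu/2)·[r(u_0) + 2r(u_1) + 2r(u_2) + r(u_3)].
Sum ≈ 0.15198.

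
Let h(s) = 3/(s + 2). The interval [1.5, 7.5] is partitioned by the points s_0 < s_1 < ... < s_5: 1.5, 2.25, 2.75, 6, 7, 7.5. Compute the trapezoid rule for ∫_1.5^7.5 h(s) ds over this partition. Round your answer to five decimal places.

3.07264

Subinterval widths: 0.75, 0.5, 3.25, 1, 0.5.
h(1.5) = 6/7, h(2.25) = 12/17, h(2.75) = 12/19, h(6) = 0.375, h(7) = 1/3, h(7.5) = 6/19.
On each subinterval the trapezoid contributes (Δs_i/2)·[h(s_{i-1}) + h(s_i)].
Sum ≈ 3.07264.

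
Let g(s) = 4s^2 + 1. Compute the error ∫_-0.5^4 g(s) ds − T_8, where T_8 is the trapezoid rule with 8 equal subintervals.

-0.94921875

Exact integral: ∫_-0.5^4 g(s) ds = 90.
T_8 = 90.94921875.
Error = 90 − 90.94921875 = -0.94921875.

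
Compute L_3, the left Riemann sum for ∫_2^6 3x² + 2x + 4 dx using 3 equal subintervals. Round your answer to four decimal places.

190.2222

Δx = (6 − 2)/3 = 4/3.
Left endpoints: 2, 10/3, 14/3.
f(2) = 20, f(10/3) = 44, f(14/3) = 236/3.
Sum = Δx · [f(2) + f(10/3) + f(14/3)].
Sum ≈ 190.2222.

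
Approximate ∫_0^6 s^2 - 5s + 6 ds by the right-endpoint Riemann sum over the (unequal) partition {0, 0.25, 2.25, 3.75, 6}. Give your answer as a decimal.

Subinterval widths: 0.25, 2, 1.5, 2.25.
Right endpoints: 0.25, 2.25, 3.75, 6.
f(0.25) = 4.8125, f(2.25) = -0.1875, f(3.75) = 1.3125, f(6) = 12.
Sum = Σ Δs_i · f(s_i).
Sum = 29.796875.

29.796875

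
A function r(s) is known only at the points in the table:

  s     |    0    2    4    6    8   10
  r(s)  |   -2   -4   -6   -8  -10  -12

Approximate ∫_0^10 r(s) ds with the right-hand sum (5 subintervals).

Δs = 2.
Sum = 2·[(-4) + (-6) + (-8) + (-10) + (-12)] = -80.

-80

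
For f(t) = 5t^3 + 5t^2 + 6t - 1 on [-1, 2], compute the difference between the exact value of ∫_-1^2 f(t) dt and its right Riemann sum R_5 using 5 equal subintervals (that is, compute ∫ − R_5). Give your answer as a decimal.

-25.65

Exact integral: ∫_-1^2 f(t) dt = 39.75.
R_5 = 65.4.
Error = 39.75 − 65.4 = -25.65.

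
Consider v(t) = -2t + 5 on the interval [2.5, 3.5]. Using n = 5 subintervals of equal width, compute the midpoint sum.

Δt = (3.5 − 2.5)/5 = 0.2.
Midpoints: 2.6, 2.8, 3, 3.2, 3.4.
v(2.6) = -0.2, v(2.8) = -0.6, v(3) = -1, v(3.2) = -1.4, v(3.4) = -1.8.
Sum = Δt · [v(2.6) + v(2.8) + v(3) + v(3.2) + v(3.4)].
Sum = -1.

-1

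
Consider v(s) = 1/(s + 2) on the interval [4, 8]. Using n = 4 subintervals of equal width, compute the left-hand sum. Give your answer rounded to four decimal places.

0.5456

Δs = (8 − 4)/4 = 1.
Left endpoints: 4, 5, 6, 7.
v(4) = 1/6, v(5) = 1/7, v(6) = 0.125, v(7) = 1/9.
Sum = Δs · [v(4) + v(5) + v(6) + v(7)].
Sum ≈ 0.5456.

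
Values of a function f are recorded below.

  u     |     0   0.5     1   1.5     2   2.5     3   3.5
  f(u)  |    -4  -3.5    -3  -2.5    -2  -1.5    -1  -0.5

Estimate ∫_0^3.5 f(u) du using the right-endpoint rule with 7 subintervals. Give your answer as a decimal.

Δu = 0.5.
Sum = 0.5·[(-3.5) + (-3) + (-2.5) + (-2) + (-1.5) + (-1) + (-0.5)] = -7.

-7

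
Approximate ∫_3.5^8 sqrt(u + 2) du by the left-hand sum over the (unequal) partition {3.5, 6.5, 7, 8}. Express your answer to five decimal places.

11.49336

Subinterval widths: 3, 0.5, 1.
Left endpoints: 3.5, 6.5, 7.
f(3.5) ≈ 2.34521, f(6.5) ≈ 2.91548, f(7) ≈ 3.00000.
Sum = Σ Δu_i · f(u_i).
Sum ≈ 11.49336.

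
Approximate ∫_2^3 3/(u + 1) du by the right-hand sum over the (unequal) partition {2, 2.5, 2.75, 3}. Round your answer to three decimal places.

0.816

Subinterval widths: 0.5, 0.25, 0.25.
Right endpoints: 2.5, 2.75, 3.
f(2.5) = 6/7, f(2.75) = 0.8, f(3) = 0.75.
Sum = Σ Δu_i · f(u_i).
Sum ≈ 0.816.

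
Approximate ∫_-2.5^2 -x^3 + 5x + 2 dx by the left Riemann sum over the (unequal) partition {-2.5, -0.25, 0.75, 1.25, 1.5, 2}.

19.59765625

Subinterval widths: 2.25, 1, 0.5, 0.25, 0.5.
Left endpoints: -2.5, -0.25, 0.75, 1.25, 1.5.
f(-2.5) = 5.125, f(-0.25) = 0.765625, f(0.75) = 5.328125, f(1.25) = 6.296875, f(1.5) = 6.125.
Sum = Σ Δx_i · f(x_i).
Sum = 19.59765625.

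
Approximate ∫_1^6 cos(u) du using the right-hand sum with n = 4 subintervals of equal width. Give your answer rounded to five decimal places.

-0.70857

Δu = (6 − 1)/4 = 1.25.
Right endpoints: 2.25, 3.5, 4.75, 6.
f(2.25) ≈ -0.62817, f(3.5) ≈ -0.93646, f(4.75) ≈ 0.03760, f(6) ≈ 0.96017.
Sum = Δu · [f(2.25) + f(3.5) + f(4.75) + f(6)].
Sum ≈ -0.70857.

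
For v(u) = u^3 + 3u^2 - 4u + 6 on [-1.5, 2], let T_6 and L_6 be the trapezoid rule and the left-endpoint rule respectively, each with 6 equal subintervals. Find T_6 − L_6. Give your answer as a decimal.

T_6 ≈ 32.353733.
L_6 ≈ 31.588108.
T_6 − L_6 = 0.765625.

0.765625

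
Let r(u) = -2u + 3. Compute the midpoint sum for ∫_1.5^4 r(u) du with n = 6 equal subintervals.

-6.25

Δu = (4 − 1.5)/6 = 5/12.
Midpoints: 41/24, 2.125, 61/24, 71/24, 3.375, 91/24.
r(41/24) = -5/12, r(2.125) = -1.25, r(61/24) = -25/12, r(71/24) = -35/12, r(3.375) = -3.75, r(91/24) = -55/12.
Sum = Δu · [r(41/24) + r(2.125) + r(61/24) + ...].
Sum = -6.25.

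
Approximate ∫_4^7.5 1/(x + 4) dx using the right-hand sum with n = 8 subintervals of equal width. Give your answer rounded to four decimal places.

0.3547

Δx = (7.5 − 4)/8 = 0.4375.
Right endpoints: 4.4375, 4.875, 5.3125, 5.75, 6.1875, 6.625, 7.0625, 7.5.
f(4.4375) = 16/135, f(4.875) = 8/71, f(5.3125) = 16/149, f(5.75) = 4/39, f(6.1875) = 16/163, f(6.625) = 8/85, f(7.0625) = 16/177, f(7.5) = 2/23.
Sum = Δx · [f(4.4375) + f(4.875) + f(5.3125) + ...].
Sum ≈ 0.3547.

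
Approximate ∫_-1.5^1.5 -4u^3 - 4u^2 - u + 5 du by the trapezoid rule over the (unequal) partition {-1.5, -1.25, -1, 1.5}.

Subinterval widths: 0.25, 0.25, 2.5.
f(-1.5) = 11, f(-1.25) = 7.8125, f(-1) = 6, f(1.5) = -19.
On each subinterval the trapezoid contributes (Δu_i/2)·[f(u_{i-1}) + f(u_i)].
Sum = -12.171875.

-12.171875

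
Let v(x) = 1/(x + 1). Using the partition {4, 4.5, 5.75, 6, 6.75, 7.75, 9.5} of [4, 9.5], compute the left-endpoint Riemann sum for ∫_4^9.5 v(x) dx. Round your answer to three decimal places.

Subinterval widths: 0.5, 1.25, 0.25, 0.75, 1, 1.75.
Left endpoints: 4, 4.5, 5.75, 6, 6.75, 7.75.
v(4) = 0.2, v(4.5) = 2/11, v(5.75) = 4/27, v(6) = 1/7, v(6.75) = 4/31, v(7.75) = 4/35.
Sum = Σ Δx_i · v(x_i).
Sum ≈ 0.800.

0.800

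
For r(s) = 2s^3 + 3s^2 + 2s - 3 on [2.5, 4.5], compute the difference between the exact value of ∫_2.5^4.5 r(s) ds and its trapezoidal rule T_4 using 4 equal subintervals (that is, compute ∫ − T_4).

-2

Exact integral: ∫_2.5^4.5 r(s) ds = 269.
T_4 = 271.
Error = 269 − 271 = -2.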